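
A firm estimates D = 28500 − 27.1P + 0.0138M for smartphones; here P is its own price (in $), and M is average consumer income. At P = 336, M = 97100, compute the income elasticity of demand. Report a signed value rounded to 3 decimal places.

At the given values, D = 28500 − 27.1(336) + 0.0138(97100) = 20734.38.
∂D/∂M = 0.0138.
E = (0.0138) × (97100/20734.38) = 0.06462…

0.065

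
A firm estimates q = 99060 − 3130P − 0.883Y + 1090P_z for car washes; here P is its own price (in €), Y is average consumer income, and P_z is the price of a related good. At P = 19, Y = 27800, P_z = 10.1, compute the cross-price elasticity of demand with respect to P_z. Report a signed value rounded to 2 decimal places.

At the given values, q = 99060 − 3130(19) − 0.883(27800) + 1090(10.1) = 26051.6.
∂q/∂P_z = 1090.
E = (1090) × (10.1/26051.6) = 0.4225…

0.42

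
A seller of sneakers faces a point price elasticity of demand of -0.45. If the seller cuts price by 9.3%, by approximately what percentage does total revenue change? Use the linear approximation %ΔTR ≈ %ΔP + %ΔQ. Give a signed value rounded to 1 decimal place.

%ΔQ ≈ Ed × %ΔP = (-0.45) × (-9.3%) = +4.1850%
%ΔTR ≈ %ΔP + %ΔQ = (-9.3%) + (+4.1850%) = -5.1150%

-5.1%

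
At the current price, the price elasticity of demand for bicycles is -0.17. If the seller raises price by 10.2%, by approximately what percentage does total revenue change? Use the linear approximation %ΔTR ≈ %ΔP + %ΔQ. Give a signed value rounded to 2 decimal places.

%ΔQ ≈ Ed × %ΔP = (-0.17) × (+10.2%) = -1.7340%
%ΔTR ≈ %ΔP + %ΔQ = (+10.2%) + (-1.7340%) = +8.4660%

+8.47%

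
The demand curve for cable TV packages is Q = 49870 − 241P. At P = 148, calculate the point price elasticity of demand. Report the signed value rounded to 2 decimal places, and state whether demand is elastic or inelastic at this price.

-2.51; elastic

dQ/dP = −241. At P = 148, Q = 49870 − 241(148) = 14202.
Ed = (dQ/dP)·(P/Q) = −241 × (148/14202) = -2.5114…
|Ed| = 2.51 > 1, so demand is elastic.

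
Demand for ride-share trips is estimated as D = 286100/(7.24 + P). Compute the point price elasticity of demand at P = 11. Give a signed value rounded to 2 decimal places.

dD/dP = −286100/(7.24 + P)² = -859.94. At P = 11, D = 15685.3.
Ed = (dD/dP)·(P/D) = (-859.94) × (11/15685.3) = -0.6030…

-0.60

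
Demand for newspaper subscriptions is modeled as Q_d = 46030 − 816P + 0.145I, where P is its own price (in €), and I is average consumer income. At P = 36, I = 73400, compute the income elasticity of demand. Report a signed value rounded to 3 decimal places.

0.390

At the given values, Q_d = 46030 − 816(36) + 0.145(73400) = 27297.
∂Q_d/∂I = 0.145.
E = (0.145) × (73400/27297) = 0.38989…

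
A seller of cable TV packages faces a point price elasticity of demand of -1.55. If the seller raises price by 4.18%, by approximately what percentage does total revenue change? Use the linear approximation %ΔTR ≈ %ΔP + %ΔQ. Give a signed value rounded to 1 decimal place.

%ΔQ ≈ Ed × %ΔP = (-1.55) × (+4.18%) = -6.4790%
%ΔTR ≈ %ΔP + %ΔQ = (+4.18%) + (-6.4790%) = -2.2990%

-2.3%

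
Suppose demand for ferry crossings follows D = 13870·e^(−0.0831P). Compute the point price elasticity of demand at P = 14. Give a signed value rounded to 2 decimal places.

-1.16

dD/dP = −0.0831·D = -360.097. At P = 14, D = 4333.3.
Ed = (dD/dP)·(P/D) = (-360.097) × (14/4333.3) = -1.1634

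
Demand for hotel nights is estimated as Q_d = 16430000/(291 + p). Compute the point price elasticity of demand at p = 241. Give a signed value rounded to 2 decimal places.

-0.45

dQ_d/dp = −16430000/(291 + p)² = -58.0516. At p = 241, Q_d = 30883.5.
Ed = (dQ_d/dp)·(p/Q_d) = (-58.0516) × (241/30883.5) = -0.4530…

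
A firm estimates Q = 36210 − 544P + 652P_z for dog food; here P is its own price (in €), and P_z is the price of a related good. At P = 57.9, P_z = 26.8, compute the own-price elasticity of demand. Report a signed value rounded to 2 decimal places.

-1.42

At the given values, Q = 36210 − 544(57.9) + 652(26.8) = 22186.
∂Q/∂P = −544.
E = (-544) × (57.9/22186) = -1.4197…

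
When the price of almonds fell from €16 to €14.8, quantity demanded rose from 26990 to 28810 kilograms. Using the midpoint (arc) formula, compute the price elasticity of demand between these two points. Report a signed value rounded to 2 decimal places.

%ΔQ = (28810 − 26990) / [(26990 + 28810)/2] = 1820/27900 = 0.065232…
%ΔP = (14.8 − 16) / [(16 + 14.8)/2] = -1.2/15.4 = -0.077922…
Arc Ed = %ΔQ / %ΔP = (1820/27900) / (-1.2/15.4) = -0.8371…

-0.84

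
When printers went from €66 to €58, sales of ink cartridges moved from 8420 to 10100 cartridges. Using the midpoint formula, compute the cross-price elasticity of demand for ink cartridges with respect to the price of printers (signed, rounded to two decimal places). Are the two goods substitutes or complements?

-1.41; complements

%ΔQ_{ink cartridges} = (10100 − 8420)/avg = 1680/9260 = 0.181425…
%ΔP_{printers} = (58 − 66)/avg = -8/62 = -0.129032…
E_cross = (1680/9260) / (-8/62) = -1.4060…
E_cross < 0 ⇒ the goods are complements.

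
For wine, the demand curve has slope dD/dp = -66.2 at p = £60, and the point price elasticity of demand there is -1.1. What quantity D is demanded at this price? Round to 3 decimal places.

3610.909

Ed = (dD/dp)·(p/D) ⇒ D = (dD/dp)·p/Ed = (-66.2)·60/(-1.1) = 3610.90909…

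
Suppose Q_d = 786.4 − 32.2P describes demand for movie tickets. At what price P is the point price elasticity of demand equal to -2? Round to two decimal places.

16.28

Ed = −32.2P/(786.4 − 32.2P). Set this equal to -2:
32.2P = 2·(786.4 − 32.2P) ⇒ 32.2P(1 + 2) = 2·786.4
P = 2·786.4 / (32.2·3) = 16.2815…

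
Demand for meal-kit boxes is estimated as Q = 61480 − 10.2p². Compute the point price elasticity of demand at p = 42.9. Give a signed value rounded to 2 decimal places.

dQ/dp = −2·10.2·p = -875.16. At p = 42.9, Q = 42707.818.
Ed = (dQ/dp)·(p/Q) = (-875.16) × (42.9/42707.818) = -0.8790…

-0.88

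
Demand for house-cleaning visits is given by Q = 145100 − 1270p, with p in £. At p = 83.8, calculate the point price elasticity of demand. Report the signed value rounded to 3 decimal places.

dQ/dp = −1270. At p = 83.8, Q = 145100 − 1270(83.8) = 38674.
Ed = (dQ/dp)·(p/Q) = −1270 × (83.8/38674) = -2.75187…

-2.752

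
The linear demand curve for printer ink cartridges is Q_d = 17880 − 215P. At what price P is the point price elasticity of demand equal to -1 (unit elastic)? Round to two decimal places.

Ed = −215P/(17880 − 215P). Set this equal to -1:
215P = 1·(17880 − 215P) ⇒ 215P(1 + 1) = 1·17880
P = 1·17880 / (215·2) = 41.5813…

41.58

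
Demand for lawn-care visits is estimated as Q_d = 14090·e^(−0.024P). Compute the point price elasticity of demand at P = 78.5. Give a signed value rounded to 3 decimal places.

dQ_d/dP = −0.024·Q_d = -51.3939. At P = 78.5, Q_d = 2141.41.
Ed = (dQ_d/dP)·(P/Q_d) = (-51.3939) × (78.5/2141.41) = -1.884

-1.884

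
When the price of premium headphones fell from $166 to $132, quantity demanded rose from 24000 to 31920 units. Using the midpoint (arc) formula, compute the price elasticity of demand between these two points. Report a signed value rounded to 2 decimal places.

%ΔQ = (31920 − 24000) / [(24000 + 31920)/2] = 7920/27960 = 0.283261…
%ΔP = (132 − 166) / [(166 + 132)/2] = -34/149 = -0.228187…
Arc Ed = %ΔQ / %ΔP = (7920/27960) / (-34/149) = -1.2413…

-1.24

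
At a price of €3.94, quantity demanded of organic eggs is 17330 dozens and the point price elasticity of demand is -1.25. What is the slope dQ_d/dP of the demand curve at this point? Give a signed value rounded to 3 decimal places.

-5498.096

Ed = (dQ_d/dP)·(P/Q_d) ⇒ dQ_d/dP = Ed·Q_d/P = (-1.25)·17330/3.94 = -5498.09644…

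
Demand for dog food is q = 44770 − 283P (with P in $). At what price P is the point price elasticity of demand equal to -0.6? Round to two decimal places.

Ed = −283P/(44770 − 283P). Set this equal to -0.6:
283P = 0.6·(44770 − 283P) ⇒ 283P(1 + 0.6) = 0.6·44770
P = 0.6·44770 / (283·1.6) = 59.3242…

59.32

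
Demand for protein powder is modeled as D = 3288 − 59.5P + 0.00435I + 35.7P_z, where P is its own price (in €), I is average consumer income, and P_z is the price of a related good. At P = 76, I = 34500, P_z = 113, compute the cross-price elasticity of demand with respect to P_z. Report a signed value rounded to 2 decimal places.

1.37

At the given values, D = 3288 − 59.5(76) + 0.00435(34500) + 35.7(113) = 2950.175.
∂D/∂P_z = 35.7.
E = (35.7) × (113/2950.175) = 1.3674…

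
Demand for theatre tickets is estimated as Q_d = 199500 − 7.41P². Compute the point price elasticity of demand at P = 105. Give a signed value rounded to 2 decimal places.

-1.39

dQ_d/dP = −2·7.41·P = -1556.1. At P = 105, Q_d = 117804.75.
Ed = (dQ_d/dP)·(P/Q_d) = (-1556.1) × (105/117804.75) = -1.3869…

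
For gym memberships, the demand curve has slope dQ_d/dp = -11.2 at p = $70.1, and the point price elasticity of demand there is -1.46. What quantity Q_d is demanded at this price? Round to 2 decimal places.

537.75

Ed = (dQ_d/dp)·(p/Q_d) ⇒ Q_d = (dQ_d/dp)·p/Ed = (-11.2)·70.1/(-1.46) = 537.7534…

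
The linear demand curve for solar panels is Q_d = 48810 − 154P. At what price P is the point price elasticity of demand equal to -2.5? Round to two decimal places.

226.39

Ed = −154P/(48810 − 154P). Set this equal to -2.5:
154P = 2.5·(48810 − 154P) ⇒ 154P(1 + 2.5) = 2.5·48810
P = 2.5·48810 / (154·3.5) = 226.3914…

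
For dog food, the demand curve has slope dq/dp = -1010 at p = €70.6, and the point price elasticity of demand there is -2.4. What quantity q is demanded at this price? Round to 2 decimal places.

Ed = (dq/dp)·(p/q) ⇒ q = (dq/dp)·p/Ed = (-1010)·70.6/(-2.4) = 29710.8333…

29710.83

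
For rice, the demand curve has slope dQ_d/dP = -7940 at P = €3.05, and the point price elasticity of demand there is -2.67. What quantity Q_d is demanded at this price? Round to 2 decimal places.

9070.04

Ed = (dQ_d/dP)·(P/Q_d) ⇒ Q_d = (dQ_d/dP)·P/Ed = (-7940)·3.05/(-2.67) = 9070.0374…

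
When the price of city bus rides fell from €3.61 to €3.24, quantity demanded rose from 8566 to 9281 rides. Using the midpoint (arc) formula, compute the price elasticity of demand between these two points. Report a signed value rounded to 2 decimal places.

%ΔQ = (9281 − 8566) / [(8566 + 9281)/2] = 715/8923.5 = 0.080125…
%ΔP = (3.24 − 3.61) / [(3.61 + 3.24)/2] = -0.37/3.425 = -0.108029…
Arc Ed = %ΔQ / %ΔP = (715/8923.5) / (-0.37/3.425) = -0.7417…

-0.74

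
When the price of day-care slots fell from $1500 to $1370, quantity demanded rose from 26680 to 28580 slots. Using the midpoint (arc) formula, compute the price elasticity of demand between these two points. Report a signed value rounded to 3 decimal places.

%ΔQ = (28580 − 26680) / [(26680 + 28580)/2] = 1900/27630 = 0.068765…
%ΔP = (1370 − 1500) / [(1500 + 1370)/2] = -130/1435 = -0.090592…
Arc Ed = %ΔQ / %ΔP = (1900/27630) / (-130/1435) = -0.75906…

-0.759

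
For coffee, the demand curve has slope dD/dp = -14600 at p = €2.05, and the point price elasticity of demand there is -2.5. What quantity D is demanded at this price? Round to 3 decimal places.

Ed = (dD/dp)·(p/D) ⇒ D = (dD/dp)·p/Ed = (-14600)·2.05/(-2.5) = 11972

11972.000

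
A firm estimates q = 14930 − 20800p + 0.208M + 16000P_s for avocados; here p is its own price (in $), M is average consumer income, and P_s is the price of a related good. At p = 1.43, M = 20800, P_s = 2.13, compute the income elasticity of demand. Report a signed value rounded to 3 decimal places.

At the given values, q = 14930 − 20800(1.43) + 0.208(20800) + 16000(2.13) = 23592.4.
∂q/∂M = 0.208.
E = (0.208) × (20800/23592.4) = 0.18338…

0.183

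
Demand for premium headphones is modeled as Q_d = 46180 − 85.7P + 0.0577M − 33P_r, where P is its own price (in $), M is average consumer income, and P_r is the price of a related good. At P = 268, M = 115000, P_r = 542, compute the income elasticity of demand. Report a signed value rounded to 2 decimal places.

0.55

At the given values, Q_d = 46180 − 85.7(268) + 0.0577(115000) − 33(542) = 11961.9.
∂Q_d/∂M = 0.0577.
E = (0.0577) × (115000/11961.9) = 0.5547…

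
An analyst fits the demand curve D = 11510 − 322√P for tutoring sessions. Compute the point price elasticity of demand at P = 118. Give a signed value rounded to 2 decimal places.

dD/dP = −322/(2√P) = -14.8213. At P = 118, D = 8012.18.
Ed = (dD/dP)·(P/D) = (-14.8213) × (118/8012.18) = -0.2182…

-0.22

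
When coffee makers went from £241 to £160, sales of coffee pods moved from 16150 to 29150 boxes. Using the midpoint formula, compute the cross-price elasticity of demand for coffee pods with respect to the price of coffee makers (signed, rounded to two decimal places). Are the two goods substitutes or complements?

-1.42; complements

%ΔQ_{coffee pods} = (29150 − 16150)/avg = 13000/22650 = 0.573951…
%ΔP_{coffee makers} = (160 − 241)/avg = -81/200.5 = -0.403990…
E_cross = (13000/22650) / (-81/200.5) = -1.4207…
E_cross < 0 ⇒ the goods are complements.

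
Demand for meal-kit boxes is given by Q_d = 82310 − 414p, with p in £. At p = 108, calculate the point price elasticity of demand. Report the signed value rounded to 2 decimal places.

dQ_d/dp = −414. At p = 108, Q_d = 82310 − 414(108) = 37598.
Ed = (dQ_d/dp)·(p/Q_d) = −414 × (108/37598) = -1.1892…

-1.19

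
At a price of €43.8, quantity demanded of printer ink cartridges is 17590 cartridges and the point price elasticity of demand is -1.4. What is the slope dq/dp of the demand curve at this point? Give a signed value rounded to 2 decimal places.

Ed = (dq/dp)·(p/q) ⇒ dq/dp = Ed·q/p = (-1.4)·17590/43.8 = -562.2374…

-562.24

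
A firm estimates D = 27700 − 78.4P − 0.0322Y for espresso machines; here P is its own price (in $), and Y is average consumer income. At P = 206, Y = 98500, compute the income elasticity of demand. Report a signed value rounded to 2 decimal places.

At the given values, D = 27700 − 78.4(206) − 0.0322(98500) = 8377.9.
∂D/∂Y = -0.0322.
E = (-0.0322) × (98500/8377.9) = -0.3785…

-0.38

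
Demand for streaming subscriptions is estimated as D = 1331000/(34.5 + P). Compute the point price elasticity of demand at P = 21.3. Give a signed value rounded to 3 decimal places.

dD/dP = −1331000/(34.5 + P)² = -427.474. At P = 21.3, D = 23853.
Ed = (dD/dP)·(P/D) = (-427.474) × (21.3/23853) = -0.38172…

-0.382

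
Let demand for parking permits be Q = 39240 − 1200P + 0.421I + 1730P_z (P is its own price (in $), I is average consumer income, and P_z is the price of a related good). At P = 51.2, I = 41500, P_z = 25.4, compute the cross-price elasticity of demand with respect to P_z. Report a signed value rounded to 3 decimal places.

1.121

At the given values, Q = 39240 − 1200(51.2) + 0.421(41500) + 1730(25.4) = 39213.5.
∂Q/∂P_z = 1730.
E = (1730) × (25.4/39213.5) = 1.12058…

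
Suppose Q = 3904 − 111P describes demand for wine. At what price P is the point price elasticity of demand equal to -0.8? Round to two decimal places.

Ed = −111P/(3904 − 111P). Set this equal to -0.8:
111P = 0.8·(3904 − 111P) ⇒ 111P(1 + 0.8) = 0.8·3904
P = 0.8·3904 / (111·1.8) = 15.6316…

15.63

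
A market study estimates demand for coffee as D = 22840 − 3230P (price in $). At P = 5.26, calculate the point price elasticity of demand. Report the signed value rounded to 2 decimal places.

dD/dP = −3230. At P = 5.26, D = 22840 − 3230(5.26) = 5850.2.
Ed = (dD/dP)·(P/D) = −3230 × (5.26/5850.2) = -2.9041…

-2.90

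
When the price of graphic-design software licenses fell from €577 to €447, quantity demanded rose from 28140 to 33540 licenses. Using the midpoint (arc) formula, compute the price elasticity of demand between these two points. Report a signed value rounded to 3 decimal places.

%ΔQ = (33540 − 28140) / [(28140 + 33540)/2] = 5400/30840 = 0.175097…
%ΔP = (447 − 577) / [(577 + 447)/2] = -130/512 = -0.253906…
Arc Ed = %ΔQ / %ΔP = (5400/30840) / (-130/512) = -0.68961…

-0.690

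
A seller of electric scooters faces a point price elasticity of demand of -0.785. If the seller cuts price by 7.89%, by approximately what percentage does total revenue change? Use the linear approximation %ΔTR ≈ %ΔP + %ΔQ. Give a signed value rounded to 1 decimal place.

%ΔQ ≈ Ed × %ΔP = (-0.785) × (-7.89%) = +6.1937%
%ΔTR ≈ %ΔP + %ΔQ = (-7.89%) + (+6.1937%) = -1.6964%

-1.7%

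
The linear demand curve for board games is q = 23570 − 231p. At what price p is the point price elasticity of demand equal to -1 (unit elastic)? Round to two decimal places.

51.02

Ed = −231p/(23570 − 231p). Set this equal to -1:
231p = 1·(23570 − 231p) ⇒ 231p(1 + 1) = 1·23570
p = 1·23570 / (231·2) = 51.0173…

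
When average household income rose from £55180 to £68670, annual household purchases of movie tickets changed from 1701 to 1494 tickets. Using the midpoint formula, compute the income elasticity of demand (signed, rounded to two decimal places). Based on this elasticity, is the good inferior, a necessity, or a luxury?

-0.59; inferior

%ΔQ = (1494 − 1701)/[( 1701 + 1494)/2] = -207/1597.5 = -0.129577…
%ΔIncome = (68670 − 55180)/[( 55180 + 68670)/2] = 13490/61925 = 0.217844…
E_income = (-207/1597.5) / (13490/61925) = -0.5948…
E_income < 0 ⇒ inferior good.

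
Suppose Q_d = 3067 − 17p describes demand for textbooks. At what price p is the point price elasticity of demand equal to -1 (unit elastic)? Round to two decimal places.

90.21

Ed = −17p/(3067 − 17p). Set this equal to -1:
17p = 1·(3067 − 17p) ⇒ 17p(1 + 1) = 1·3067
p = 1·3067 / (17·2) = 90.2058…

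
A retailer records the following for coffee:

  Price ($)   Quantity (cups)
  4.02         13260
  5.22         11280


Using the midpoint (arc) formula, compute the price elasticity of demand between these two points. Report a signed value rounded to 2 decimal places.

-0.62

%ΔQ = (11280 − 13260) / [(13260 + 11280)/2] = -1980/12270 = -0.161369…
%ΔP = (5.22 − 4.02) / [(4.02 + 5.22)/2] = 1.2/4.62 = 0.259740…
Arc Ed = %ΔQ / %ΔP = (-1980/12270) / (1.2/4.62) = -0.6212…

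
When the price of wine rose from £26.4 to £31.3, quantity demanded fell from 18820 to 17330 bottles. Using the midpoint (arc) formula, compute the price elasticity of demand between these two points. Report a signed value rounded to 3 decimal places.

-0.485

%ΔQ = (17330 − 18820) / [(18820 + 17330)/2] = -1490/18075 = -0.082434…
%ΔP = (31.3 − 26.4) / [(26.4 + 31.3)/2] = 4.9/28.85 = 0.169844…
Arc Ed = %ΔQ / %ΔP = (-1490/18075) / (4.9/28.85) = -0.48535…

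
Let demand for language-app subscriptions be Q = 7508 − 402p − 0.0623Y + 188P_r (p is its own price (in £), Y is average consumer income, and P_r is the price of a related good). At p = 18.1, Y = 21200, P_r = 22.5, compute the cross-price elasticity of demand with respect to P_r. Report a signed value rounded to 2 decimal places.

At the given values, Q = 7508 − 402(18.1) − 0.0623(21200) + 188(22.5) = 3141.04.
∂Q/∂P_r = 188.
E = (188) × (22.5/3141.04) = 1.3466…

1.35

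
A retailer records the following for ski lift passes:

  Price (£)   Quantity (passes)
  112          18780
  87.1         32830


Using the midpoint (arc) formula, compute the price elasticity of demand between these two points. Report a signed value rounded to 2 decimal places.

%ΔQ = (32830 − 18780) / [(18780 + 32830)/2] = 14050/25805 = 0.544468…
%ΔP = (87.1 − 112) / [(112 + 87.1)/2] = -24.9/99.55 = -0.250125…
Arc Ed = %ΔQ / %ΔP = (14050/25805) / (-24.9/99.55) = -2.1767…

-2.18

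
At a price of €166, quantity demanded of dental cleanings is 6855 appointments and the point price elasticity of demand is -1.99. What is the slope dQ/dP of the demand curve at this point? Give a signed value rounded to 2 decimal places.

Ed = (dQ/dP)·(P/Q) ⇒ dQ/dP = Ed·Q/P = (-1.99)·6855/166 = -82.1774…

-82.18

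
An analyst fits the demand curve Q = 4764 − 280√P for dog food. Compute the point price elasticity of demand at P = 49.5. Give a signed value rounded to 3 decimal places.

-0.353

dQ/dP = −280/(2√P) = -19.8987. At P = 49.5, Q = 2794.03.
Ed = (dQ/dP)·(P/Q) = (-19.8987) × (49.5/2794.03) = -0.35253…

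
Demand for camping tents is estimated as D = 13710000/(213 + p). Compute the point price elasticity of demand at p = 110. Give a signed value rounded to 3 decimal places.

dD/dp = −13710000/(213 + p)² = -131.411. At p = 110, D = 42445.8.
Ed = (dD/dp)·(p/D) = (-131.411) × (110/42445.8) = -0.34055…

-0.341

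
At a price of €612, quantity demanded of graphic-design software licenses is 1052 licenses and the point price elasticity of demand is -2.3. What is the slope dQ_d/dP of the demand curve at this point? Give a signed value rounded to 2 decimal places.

Ed = (dQ_d/dP)·(P/Q_d) ⇒ dQ_d/dP = Ed·Q_d/P = (-2.3)·1052/612 = -3.9535…

-3.95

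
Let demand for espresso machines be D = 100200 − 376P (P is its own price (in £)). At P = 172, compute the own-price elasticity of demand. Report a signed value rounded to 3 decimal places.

At the given values, D = 100200 − 376(172) = 35528.
∂D/∂P = −376.
E = (-376) × (172/35528) = -1.82031…

-1.820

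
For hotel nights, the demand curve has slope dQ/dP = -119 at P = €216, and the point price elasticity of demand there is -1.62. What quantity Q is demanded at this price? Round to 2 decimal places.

Ed = (dQ/dP)·(P/Q) ⇒ Q = (dQ/dP)·P/Ed = (-119)·216/(-1.62) = 15866.6666…

15866.67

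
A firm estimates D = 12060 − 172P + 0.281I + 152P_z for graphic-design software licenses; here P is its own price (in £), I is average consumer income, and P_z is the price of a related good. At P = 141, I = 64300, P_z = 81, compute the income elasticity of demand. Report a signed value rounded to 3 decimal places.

0.993

At the given values, D = 12060 − 172(141) + 0.281(64300) + 152(81) = 18188.3.
∂D/∂I = 0.281.
E = (0.281) × (64300/18188.3) = 0.99340…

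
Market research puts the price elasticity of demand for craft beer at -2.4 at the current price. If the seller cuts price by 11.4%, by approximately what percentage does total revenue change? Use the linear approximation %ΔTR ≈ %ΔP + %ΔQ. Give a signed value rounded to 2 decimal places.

%ΔQ ≈ Ed × %ΔP = (-2.4) × (-11.4%) = +27.3600%
%ΔTR ≈ %ΔP + %ΔQ = (-11.4%) + (+27.3600%) = +15.9600%

+15.96%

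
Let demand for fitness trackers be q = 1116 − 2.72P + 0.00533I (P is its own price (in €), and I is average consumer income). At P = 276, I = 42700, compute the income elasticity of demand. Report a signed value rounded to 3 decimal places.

At the given values, q = 1116 − 2.72(276) + 0.00533(42700) = 592.871.
∂q/∂I = 0.00533.
E = (0.00533) × (42700/592.871) = 0.38387…

0.384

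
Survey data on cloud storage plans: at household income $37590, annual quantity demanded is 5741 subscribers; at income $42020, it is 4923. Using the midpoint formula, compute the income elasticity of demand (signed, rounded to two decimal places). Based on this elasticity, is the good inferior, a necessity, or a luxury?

-1.38; inferior

%ΔQ = (4923 − 5741)/[( 5741 + 4923)/2] = -818/5332 = -0.153413…
%ΔIncome = (42020 − 37590)/[( 37590 + 42020)/2] = 4430/39805 = 0.111292…
E_income = (-818/5332) / (4430/39805) = -1.3784…
E_income < 0 ⇒ inferior good.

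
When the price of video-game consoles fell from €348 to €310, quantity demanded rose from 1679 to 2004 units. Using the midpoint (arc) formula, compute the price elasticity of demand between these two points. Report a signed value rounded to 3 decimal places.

-1.528

%ΔQ = (2004 − 1679) / [(1679 + 2004)/2] = 325/1841.5 = 0.176486…
%ΔP = (310 − 348) / [(348 + 310)/2] = -38/329 = -0.115501…
Arc Ed = %ΔQ / %ΔP = (325/1841.5) / (-38/329) = -1.52800…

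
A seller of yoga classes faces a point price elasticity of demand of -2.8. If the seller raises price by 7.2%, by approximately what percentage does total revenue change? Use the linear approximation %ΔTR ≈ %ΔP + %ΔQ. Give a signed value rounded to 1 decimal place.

%ΔQ ≈ Ed × %ΔP = (-2.8) × (+7.2%) = -20.1600%
%ΔTR ≈ %ΔP + %ΔQ = (+7.2%) + (-20.1600%) = -12.9600%

-13.0%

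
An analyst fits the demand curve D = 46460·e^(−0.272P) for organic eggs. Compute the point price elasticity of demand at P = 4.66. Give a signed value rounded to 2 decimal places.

-1.27

dD/dP = −0.272·D = -3557.72. At P = 4.66, D = 13079.8.
Ed = (dD/dP)·(P/D) = (-3557.72) × (4.66/13079.8) = -1.2675…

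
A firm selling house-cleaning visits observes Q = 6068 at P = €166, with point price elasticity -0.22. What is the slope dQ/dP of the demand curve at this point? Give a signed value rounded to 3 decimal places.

-8.042

Ed = (dQ/dP)·(P/Q) ⇒ dQ/dP = Ed·Q/P = (-0.22)·6068/166 = -8.04192…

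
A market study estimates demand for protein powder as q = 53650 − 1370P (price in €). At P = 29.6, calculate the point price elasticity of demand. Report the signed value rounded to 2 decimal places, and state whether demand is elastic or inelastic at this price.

dq/dP = −1370. At P = 29.6, q = 53650 − 1370(29.6) = 13098.
Ed = (dq/dP)·(P/q) = −1370 × (29.6/13098) = -3.0960…
|Ed| = 3.10 > 1, so demand is elastic.

-3.10; elastic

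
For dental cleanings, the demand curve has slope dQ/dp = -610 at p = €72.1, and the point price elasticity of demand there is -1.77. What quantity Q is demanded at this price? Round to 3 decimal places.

24848.023

Ed = (dQ/dp)·(p/Q) ⇒ Q = (dQ/dp)·p/Ed = (-610)·72.1/(-1.77) = 24848.02259…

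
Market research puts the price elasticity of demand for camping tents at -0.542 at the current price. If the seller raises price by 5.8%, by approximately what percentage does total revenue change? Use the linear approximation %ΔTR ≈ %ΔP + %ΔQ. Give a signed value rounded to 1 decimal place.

+2.7%

%ΔQ ≈ Ed × %ΔP = (-0.542) × (+5.8%) = -3.1436%
%ΔTR ≈ %ΔP + %ΔQ = (+5.8%) + (-3.1436%) = +2.6564%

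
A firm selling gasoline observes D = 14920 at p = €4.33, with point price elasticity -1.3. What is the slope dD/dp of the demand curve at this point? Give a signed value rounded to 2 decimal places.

-4479.45

Ed = (dD/dp)·(p/D) ⇒ dD/dp = Ed·D/p = (-1.3)·14920/4.33 = -4479.4457…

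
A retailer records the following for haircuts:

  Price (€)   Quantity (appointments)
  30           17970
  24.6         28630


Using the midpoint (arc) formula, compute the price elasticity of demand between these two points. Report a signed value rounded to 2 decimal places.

%ΔQ = (28630 − 17970) / [(17970 + 28630)/2] = 10660/23300 = 0.457510…
%ΔP = (24.6 − 30) / [(30 + 24.6)/2] = -5.4/27.3 = -0.197802…
Arc Ed = %ΔQ / %ΔP = (10660/23300) / (-5.4/27.3) = -2.3129…

-2.31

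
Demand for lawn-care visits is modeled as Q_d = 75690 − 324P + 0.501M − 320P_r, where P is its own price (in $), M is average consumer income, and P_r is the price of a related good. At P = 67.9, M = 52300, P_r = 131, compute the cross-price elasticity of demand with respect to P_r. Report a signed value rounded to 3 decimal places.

-1.104

At the given values, Q_d = 75690 − 324(67.9) + 0.501(52300) − 320(131) = 37972.7.
∂Q_d/∂P_r = -320.
E = (-320) × (131/37972.7) = -1.10395…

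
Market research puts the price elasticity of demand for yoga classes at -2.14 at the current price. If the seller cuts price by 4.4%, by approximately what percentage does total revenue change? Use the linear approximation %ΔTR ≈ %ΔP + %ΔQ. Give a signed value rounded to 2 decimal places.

+5.02%

%ΔQ ≈ Ed × %ΔP = (-2.14) × (-4.4%) = +9.4160%
%ΔTR ≈ %ΔP + %ΔQ = (-4.4%) + (+9.4160%) = +5.0160%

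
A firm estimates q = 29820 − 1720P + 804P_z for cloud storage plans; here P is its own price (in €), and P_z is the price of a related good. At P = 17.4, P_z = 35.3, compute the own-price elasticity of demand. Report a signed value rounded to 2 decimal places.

-1.06

At the given values, q = 29820 − 1720(17.4) + 804(35.3) = 28273.2.
∂q/∂P = −1720.
E = (-1720) × (17.4/28273.2) = -1.0585…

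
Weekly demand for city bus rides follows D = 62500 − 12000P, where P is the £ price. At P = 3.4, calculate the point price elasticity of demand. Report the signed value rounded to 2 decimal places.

-1.88

dD/dP = −12000. At P = 3.4, D = 62500 − 12000(3.4) = 21700.
Ed = (dD/dP)·(P/D) = −12000 × (3.4/21700) = -1.8801…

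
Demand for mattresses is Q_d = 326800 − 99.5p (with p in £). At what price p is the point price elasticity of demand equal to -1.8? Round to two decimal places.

Ed = −99.5p/(326800 − 99.5p). Set this equal to -1.8:
99.5p = 1.8·(326800 − 99.5p) ⇒ 99.5p(1 + 1.8) = 1.8·326800
p = 1.8·326800 / (99.5·2.8) = 2111.4142…

2111.41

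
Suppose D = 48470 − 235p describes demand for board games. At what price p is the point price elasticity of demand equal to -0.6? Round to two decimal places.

Ed = −235p/(48470 − 235p). Set this equal to -0.6:
235p = 0.6·(48470 − 235p) ⇒ 235p(1 + 0.6) = 0.6·48470
p = 0.6·48470 / (235·1.6) = 77.3457…

77.35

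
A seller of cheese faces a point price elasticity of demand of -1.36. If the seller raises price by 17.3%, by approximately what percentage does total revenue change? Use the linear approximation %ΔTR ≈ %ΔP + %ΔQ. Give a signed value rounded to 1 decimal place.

%ΔQ ≈ Ed × %ΔP = (-1.36) × (+17.3%) = -23.5280%
%ΔTR ≈ %ΔP + %ΔQ = (+17.3%) + (-23.5280%) = -6.2280%

-6.2%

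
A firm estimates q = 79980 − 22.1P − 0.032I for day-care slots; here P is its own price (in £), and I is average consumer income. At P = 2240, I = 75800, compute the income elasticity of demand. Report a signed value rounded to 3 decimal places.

At the given values, q = 79980 − 22.1(2240) − 0.032(75800) = 28050.4.
∂q/∂I = -0.032.
E = (-0.032) × (75800/28050.4) = -0.08647…

-0.086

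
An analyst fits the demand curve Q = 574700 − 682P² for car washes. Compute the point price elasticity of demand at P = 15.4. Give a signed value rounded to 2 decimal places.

dQ/dP = −2·682·P = -21005.6. At P = 15.4, Q = 412956.88.
Ed = (dQ/dP)·(P/Q) = (-21005.6) × (15.4/412956.88) = -0.7833…

-0.78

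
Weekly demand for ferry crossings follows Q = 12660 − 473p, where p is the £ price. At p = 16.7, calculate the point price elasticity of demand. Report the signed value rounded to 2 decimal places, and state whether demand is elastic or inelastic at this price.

-1.66; elastic

dQ/dp = −473. At p = 16.7, Q = 12660 − 473(16.7) = 4760.9.
Ed = (dQ/dp)·(p/Q) = −473 × (16.7/4760.9) = -1.6591…
|Ed| = 1.66 > 1, so demand is elastic.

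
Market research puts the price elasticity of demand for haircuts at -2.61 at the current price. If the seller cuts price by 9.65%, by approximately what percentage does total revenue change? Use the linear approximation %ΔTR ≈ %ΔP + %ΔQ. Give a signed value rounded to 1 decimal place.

+15.5%

%ΔQ ≈ Ed × %ΔP = (-2.61) × (-9.65%) = +25.1865%
%ΔTR ≈ %ΔP + %ΔQ = (-9.65%) + (+25.1865%) = +15.5365%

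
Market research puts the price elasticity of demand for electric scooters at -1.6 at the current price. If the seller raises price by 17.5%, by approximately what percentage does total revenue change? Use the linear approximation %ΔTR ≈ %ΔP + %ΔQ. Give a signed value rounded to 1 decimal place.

%ΔQ ≈ Ed × %ΔP = (-1.6) × (+17.5%) = -28.0000%
%ΔTR ≈ %ΔP + %ΔQ = (+17.5%) + (-28.0000%) = -10.5000%

-10.5%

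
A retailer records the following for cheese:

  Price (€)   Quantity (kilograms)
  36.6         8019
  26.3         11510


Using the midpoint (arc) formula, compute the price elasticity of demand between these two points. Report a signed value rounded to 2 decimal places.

%ΔQ = (11510 − 8019) / [(8019 + 11510)/2] = 3491/9764.5 = 0.357519…
%ΔP = (26.3 − 36.6) / [(36.6 + 26.3)/2] = -10.3/31.45 = -0.327503…
Arc Ed = %ΔQ / %ΔP = (3491/9764.5) / (-10.3/31.45) = -1.0916…

-1.09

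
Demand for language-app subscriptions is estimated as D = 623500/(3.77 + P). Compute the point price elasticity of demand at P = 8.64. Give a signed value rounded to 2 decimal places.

dD/dP = −623500/(3.77 + P)² = -4048.49. At P = 8.64, D = 50241.7.
Ed = (dD/dP)·(P/D) = (-4048.49) × (8.64/50241.7) = -0.6962…

-0.70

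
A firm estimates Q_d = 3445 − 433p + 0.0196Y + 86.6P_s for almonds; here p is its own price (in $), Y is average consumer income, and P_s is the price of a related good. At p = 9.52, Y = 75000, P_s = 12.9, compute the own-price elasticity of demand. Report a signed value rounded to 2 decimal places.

-2.16

At the given values, Q_d = 3445 − 433(9.52) + 0.0196(75000) + 86.6(12.9) = 1909.98.
∂Q_d/∂p = −433.
E = (-433) × (9.52/1909.98) = -2.1582…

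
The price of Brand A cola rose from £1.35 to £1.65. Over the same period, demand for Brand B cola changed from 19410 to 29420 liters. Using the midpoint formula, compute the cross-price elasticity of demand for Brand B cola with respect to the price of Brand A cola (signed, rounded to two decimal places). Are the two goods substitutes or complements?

2.05; substitutes

%ΔQ_{Brand B cola} = (29420 − 19410)/avg = 10010/24415 = 0.409993…
%ΔP_{Brand A cola} = (1.65 − 1.35)/avg = 0.3/1.5 = 0.2
E_cross = (10010/24415) / (0.3/1.5) = 2.0499…
E_cross > 0 ⇒ the goods are substitutes.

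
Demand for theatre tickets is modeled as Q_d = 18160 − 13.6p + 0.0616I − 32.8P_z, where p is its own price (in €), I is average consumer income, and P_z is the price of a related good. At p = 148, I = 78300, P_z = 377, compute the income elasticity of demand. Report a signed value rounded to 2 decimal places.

0.56

At the given values, Q_d = 18160 − 13.6(148) + 0.0616(78300) − 32.8(377) = 8604.88.
∂Q_d/∂I = 0.0616.
E = (0.0616) × (78300/8604.88) = 0.5605…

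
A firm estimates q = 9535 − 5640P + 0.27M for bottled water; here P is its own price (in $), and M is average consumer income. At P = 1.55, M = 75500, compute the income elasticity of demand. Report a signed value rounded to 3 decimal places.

0.963

At the given values, q = 9535 − 5640(1.55) + 0.27(75500) = 21178.
∂q/∂M = 0.27.
E = (0.27) × (75500/21178) = 0.96255…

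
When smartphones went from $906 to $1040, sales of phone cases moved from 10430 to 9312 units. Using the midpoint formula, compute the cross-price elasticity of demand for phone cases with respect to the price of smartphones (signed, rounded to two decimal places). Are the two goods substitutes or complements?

%ΔQ_{phone cases} = (9312 − 10430)/avg = -1118/9871 = -0.113261…
%ΔP_{smartphones} = (1040 − 906)/avg = 134/973 = 0.137718…
E_cross = (-1118/9871) / (134/973) = -0.8224…
E_cross < 0 ⇒ the goods are complements.

-0.82; complements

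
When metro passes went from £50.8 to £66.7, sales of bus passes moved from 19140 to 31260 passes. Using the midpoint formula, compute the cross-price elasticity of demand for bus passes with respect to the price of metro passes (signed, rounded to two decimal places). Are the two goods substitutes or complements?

1.78; substitutes

%ΔQ_{bus passes} = (31260 − 19140)/avg = 12120/25200 = 0.480952…
%ΔP_{metro passes} = (66.7 − 50.8)/avg = 15.9/58.75 = 0.270638…
E_cross = (12120/25200) / (15.9/58.75) = 1.7771…
E_cross > 0 ⇒ the goods are substitutes.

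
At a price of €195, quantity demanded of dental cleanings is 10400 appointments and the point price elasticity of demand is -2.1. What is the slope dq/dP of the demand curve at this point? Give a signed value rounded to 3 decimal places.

Ed = (dq/dP)·(P/q) ⇒ dq/dP = Ed·q/P = (-2.1)·10400/195 = -112

-112.000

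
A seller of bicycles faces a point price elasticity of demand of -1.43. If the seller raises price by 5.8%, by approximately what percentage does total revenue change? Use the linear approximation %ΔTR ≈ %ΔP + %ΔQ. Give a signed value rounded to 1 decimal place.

-2.5%

%ΔQ ≈ Ed × %ΔP = (-1.43) × (+5.8%) = -8.2940%
%ΔTR ≈ %ΔP + %ΔQ = (+5.8%) + (-8.2940%) = -2.4940%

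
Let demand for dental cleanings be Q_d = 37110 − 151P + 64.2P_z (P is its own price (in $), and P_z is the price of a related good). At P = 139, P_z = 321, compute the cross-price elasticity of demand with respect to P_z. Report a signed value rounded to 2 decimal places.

0.56

At the given values, Q_d = 37110 − 151(139) + 64.2(321) = 36729.2.
∂Q_d/∂P_z = 64.2.
E = (64.2) × (321/36729.2) = 0.5610…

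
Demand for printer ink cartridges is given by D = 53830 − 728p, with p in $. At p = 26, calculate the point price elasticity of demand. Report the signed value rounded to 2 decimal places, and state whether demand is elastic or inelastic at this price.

dD/dp = −728. At p = 26, D = 53830 − 728(26) = 34902.
Ed = (dD/dp)·(p/D) = −728 × (26/34902) = -0.5423…
|Ed| = 0.54 < 1, so demand is inelastic.

-0.54; inelastic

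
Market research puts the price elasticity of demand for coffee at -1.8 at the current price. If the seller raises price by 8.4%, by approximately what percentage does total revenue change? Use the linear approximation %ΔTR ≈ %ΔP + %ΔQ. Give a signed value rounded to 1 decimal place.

%ΔQ ≈ Ed × %ΔP = (-1.8) × (+8.4%) = -15.1200%
%ΔTR ≈ %ΔP + %ΔQ = (+8.4%) + (-15.1200%) = -6.7200%

-6.7%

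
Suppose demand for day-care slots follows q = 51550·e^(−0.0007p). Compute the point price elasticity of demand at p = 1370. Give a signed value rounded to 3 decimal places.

dq/dp = −0.0007·q = -13.8305. At p = 1370, q = 19757.9.
Ed = (dq/dp)·(p/q) = (-13.8305) × (1370/19757.9) = -0.959

-0.959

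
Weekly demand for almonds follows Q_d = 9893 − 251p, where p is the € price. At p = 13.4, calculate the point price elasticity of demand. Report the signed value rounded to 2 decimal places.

-0.52

dQ_d/dp = −251. At p = 13.4, Q_d = 9893 − 251(13.4) = 6529.6.
Ed = (dQ_d/dp)·(p/Q_d) = −251 × (13.4/6529.6) = -0.5151…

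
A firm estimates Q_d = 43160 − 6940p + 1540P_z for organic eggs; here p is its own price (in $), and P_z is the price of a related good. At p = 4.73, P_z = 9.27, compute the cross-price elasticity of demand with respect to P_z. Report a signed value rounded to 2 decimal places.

At the given values, Q_d = 43160 − 6940(4.73) + 1540(9.27) = 24609.6.
∂Q_d/∂P_z = 1540.
E = (1540) × (9.27/24609.6) = 0.5800…

0.58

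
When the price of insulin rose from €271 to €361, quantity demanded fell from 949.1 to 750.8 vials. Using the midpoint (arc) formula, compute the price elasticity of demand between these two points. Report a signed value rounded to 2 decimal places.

-0.82

%ΔQ = (750.8 − 949.1) / [(949.1 + 750.8)/2] = -198.3/849.95 = -0.233307…
%ΔP = (361 − 271) / [(271 + 361)/2] = 90/316 = 0.284810…
Arc Ed = %ΔQ / %ΔP = (-198.3/849.95) / (90/316) = -0.8191…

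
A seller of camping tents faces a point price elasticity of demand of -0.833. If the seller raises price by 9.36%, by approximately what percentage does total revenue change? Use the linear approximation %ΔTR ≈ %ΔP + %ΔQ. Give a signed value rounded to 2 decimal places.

+1.56%

%ΔQ ≈ Ed × %ΔP = (-0.833) × (+9.36%) = -7.7969%
%ΔTR ≈ %ΔP + %ΔQ = (+9.36%) + (-7.7969%) = +1.5631%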